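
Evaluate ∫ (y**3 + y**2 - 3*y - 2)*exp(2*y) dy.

Use integration by parts with u = y**3 + y**2 - 3*y - 2, dv = exp(2*y) dy, so v = exp(2*y)/2.
Apply parts 3 times (tabular method): alternate signs, differentiate u down to 0, integrate dv up.

(4*y**3 - 2*y**2 - 10*y - 3)*exp(2*y)/8 + C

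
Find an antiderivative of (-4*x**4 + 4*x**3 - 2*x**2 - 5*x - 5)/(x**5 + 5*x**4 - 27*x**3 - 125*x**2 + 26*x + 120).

-260*log(x - 5)/297 + 3*log(x - 1)/70 - log(x + 1)/18 + 1297*log(x + 4)/270 - 1219*log(x + 6)/154 + C

Factor the denominator: (x - 5)*(x - 1)*(x + 1)*(x + 4)*(x + 6).
Partial-fraction decomposition: -1219/(154*(x + 6)) + 1297/(270*(x + 4)) - 1/(18*(x + 1)) + 3/(70*(x - 1)) - 260/(297*(x - 5)).
Integrate each term: A/(x−a) contributes A·log|x−a|.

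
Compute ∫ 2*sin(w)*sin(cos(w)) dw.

2*cos(cos(w)) + C

Let u = cos(w), so du = (-sin(w)) dw.
Rewriting, the integral becomes -2·∫ sin(u) du = -2·-cos(u).
Substituting back, u = cos(w).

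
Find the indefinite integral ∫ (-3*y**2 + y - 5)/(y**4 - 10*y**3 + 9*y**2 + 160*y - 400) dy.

163*log(y - 5)/27 - 49*log(y - 4)/8 + 19*log(y + 4)/216 + 25/(3*y - 15) + C

Factor the denominator: (y - 5)**2*(y - 4)*(y + 4).
Partial-fraction decomposition: 19/(216*(y + 4)) - 49/(8*(y - 4)) + 163/(27*(y - 5)) - 25/(3*(y - 5)**2).
Integrate each term; A/(y−a) gives A·log|y−a|; A/(y−a)² gives −A/(y−a).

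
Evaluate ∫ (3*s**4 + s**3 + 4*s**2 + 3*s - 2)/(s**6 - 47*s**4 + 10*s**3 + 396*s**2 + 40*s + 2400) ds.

1327868*log(s - 5)/8242641 + 377*log(s + 4)/1620 - 949*log(s + 6)/2420 - 7*log(s**2 + 4)/8410 + 307*atan(s/2)/16820 - 2113/(2871*s - 14355) + C

Factor the denominator: (s - 5)**2*(s + 4)*(s + 6)*(s**2 + 4).
Partial-fraction decomposition: -(14*s - 307)/(8410*(s**2 + 4)) - 949/(2420*(s + 6)) + 377/(1620*(s + 4)) + 1327868/(8242641*(s - 5)) + 2113/(2871*(s - 5)**2).
Integrate each term; A/(s−a) gives A·log|s−a|; the (Bs+D)/(s²+p²) term gives a log and an atan.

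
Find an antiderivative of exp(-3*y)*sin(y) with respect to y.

-3*exp(-3*y)*sin(y)/10 - exp(-3*y)*cos(y)/10 + C

Let I denote the integral. Integrate by parts with u = sin(y), dv = exp(-3*y) dy, so v = -exp(-3*y)/3: I = -exp(-3*y)*sin(y)/3 + (1/3)·∫ exp(-3*y)*cos(y) dy.
Apply parts again with u = cos(y), dv = exp(-3*y) dy: ∫ exp(-3*y)*cos(y) dy = -exp(-3*y)*cos(y)/3 − (1/3)·I. Substituting back brings back I: I = -exp(-3*y)*sin(y)/3 - exp(-3*y)*cos(y)/9 − (1/9)·I.
Solving for I: (1 + 1/9)·I equals the remaining terms, so I = (9/10)·(-exp(-3*y)*sin(y)/3 - exp(-3*y)*cos(y)/9).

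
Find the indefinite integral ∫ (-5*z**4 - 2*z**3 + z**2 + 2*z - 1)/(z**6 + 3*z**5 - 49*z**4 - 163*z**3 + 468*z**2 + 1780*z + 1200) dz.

-6865*log(z - 6)/13552 + 277*log(z - 4)/972 - log(z + 1)/112 + 65*log(z + 2)/432 + 37661*log(z + 5)/470448 + 2861/(1188*z + 5940) + C

Factor the denominator: (z - 6)*(z - 4)*(z + 1)*(z + 2)*(z + 5)**2.
Partial-fraction decomposition: 37661/(470448*(z + 5)) - 2861/(1188*(z + 5)**2) + 65/(432*(z + 2)) - 1/(112*(z + 1)) + 277/(972*(z - 4)) - 6865/(13552*(z - 6)).
Integrate each term; A/(z−a) gives A·log|z−a|; A/(z−a)² gives −A/(z−a).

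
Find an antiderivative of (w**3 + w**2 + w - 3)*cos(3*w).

Use integration by parts with u = w**3 + w**2 + w - 3, dv = cos(3*w) dw, so v = sin(3*w)/3.
Apply parts 3 times (tabular method): alternate signs, differentiate u down to 0, integrate dv up.

w**3*sin(3*w)/3 + w**2*sin(3*w)/3 + w**2*cos(3*w)/3 + w*sin(3*w)/9 + 2*w*cos(3*w)/9 - 29*sin(3*w)/27 + cos(3*w)/27 + C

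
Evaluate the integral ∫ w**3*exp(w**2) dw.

Let u = w², du = 2w dw; rewrite as (1/2)∫ u^1·exp(1u) du.
Now integrate by parts 1 time.

(w**2 - 1)*exp(w**2)/2 + C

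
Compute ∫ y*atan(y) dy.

y**2*atan(y)/2 - y/2 + atan(y)/2 + C

Use integration by parts with u = arctan(y), dv = y dy.
Then du = 1/(y**2 + 1) dy.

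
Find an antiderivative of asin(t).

t*asin(t) + sqrt(-t**2 + 1) + C

Use integration by parts with u = arcsin(t), dv = dt.
Then du = 1/sqrt(-t**2 + 1) dt.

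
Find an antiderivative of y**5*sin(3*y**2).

Let u = y², du = 2y dy; rewrite as (1/2)∫ u^2·sin(3u) du.
Now integrate by parts 2 times.

-y**4*cos(3*y**2)/6 + y**2*sin(3*y**2)/9 + cos(3*y**2)/27 + C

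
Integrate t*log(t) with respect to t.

t**2*log(t)/2 - t**2/4 + C

Use integration by parts with u = log(t), dv = t dt.
Then du = 1/t dt and v = t**2/2.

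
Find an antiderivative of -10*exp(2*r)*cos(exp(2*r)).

Let u = exp(2*r), so du = (2*exp(2*r)) dr.
Rewriting, the integral becomes -5·∫ cos(u) du = -5·sin(u).
Substituting back, u = exp(2*r).

-5*sin(exp(2*r)) + C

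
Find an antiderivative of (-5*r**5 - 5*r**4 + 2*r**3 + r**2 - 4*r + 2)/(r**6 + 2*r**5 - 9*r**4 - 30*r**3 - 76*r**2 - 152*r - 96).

Factor the denominator: (r - 4)*(r + 1)*(r + 2)*(r + 3)*(r**2 + 4).
Partial-fraction decomposition: -(391*r - 666)/(520*(r**2 + 4)) - 779/(182*(r + 3)) + 13/(8*(r + 2)) - 1/(10*(r + 1)) - 209/(140*(r - 4)).
Integrate each term; A/(r−a) gives A·log|r−a|; the (Br+D)/(r²+p²) term gives a log and an atan.

-209*log(r - 4)/140 - log(r + 1)/10 + 13*log(r + 2)/8 - 779*log(r + 3)/182 - 391*log(r**2 + 4)/1040 + 333*atan(r/2)/520 + C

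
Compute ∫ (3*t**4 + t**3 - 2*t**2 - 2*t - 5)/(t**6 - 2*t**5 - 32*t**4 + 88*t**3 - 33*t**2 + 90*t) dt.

Factor the denominator: t*(t - 5)*(t - 3)*(t + 6)*(t**2 + 1).
Partial-fraction decomposition: -3*(17*t + 46)/(4810*(t**2 + 1)) - 3607/(21978*(t + 6)) - 241/(540*(t - 3)) + 387/(572*(t - 5)) - 1/(18*t).
Integrate each term; A/(t−a) gives A·log|t−a|; the (Bt+D)/(t²+p²) term gives a log and an atan.

-log(t)/18 + 387*log(t - 5)/572 - 241*log(t - 3)/540 - 3607*log(t + 6)/21978 - 51*log(t**2 + 1)/9620 - 69*atan(t)/2405 + C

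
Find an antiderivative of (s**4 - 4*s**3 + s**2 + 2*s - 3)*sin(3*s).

Use integration by parts with u = s**4 - 4*s**3 + s**2 + 2*s - 3, dv = sin(3*s) ds, so v = -cos(3*s)/3.
Apply parts 4 times (tabular method): alternate signs, differentiate u down to 0, integrate dv up.

-s**4*cos(3*s)/3 + 4*s**3*sin(3*s)/9 + 4*s**3*cos(3*s)/3 - 4*s**2*sin(3*s)/3 + s**2*cos(3*s)/9 - 2*s*sin(3*s)/27 - 14*s*cos(3*s)/9 + 14*sin(3*s)/27 + 79*cos(3*s)/81 + C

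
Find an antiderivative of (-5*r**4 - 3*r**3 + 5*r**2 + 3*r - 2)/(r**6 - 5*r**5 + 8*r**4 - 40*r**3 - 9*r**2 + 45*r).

-2*log(r)/45 - 1681*log(r - 5)/2040 + log(r - 1)/40 + log(r + 1)/60 + 253*log(r**2 + 9)/612 - 151*atan(r/3)/510 + C

Factor the denominator: r*(r - 5)*(r - 1)*(r + 1)*(r**2 + 9).
Partial-fraction decomposition: (1265*r - 1359)/(1530*(r**2 + 9)) + 1/(60*(r + 1)) + 1/(40*(r - 1)) - 1681/(2040*(r - 5)) - 2/(45*r).
Integrate each term; A/(r−a) gives A·log|r−a|; the (Br+D)/(r²+p²) term gives a log and an atan.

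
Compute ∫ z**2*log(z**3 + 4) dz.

z**3*log(z**3 + 4)/3 - z**3/3 + 4*log(z**3 + 4)/3 + C

Let u = z**3 + 4, so du = (3*z**2) dz.
The integral becomes (1/3)·∫ log(u) du; integrate by parts with u′=log(u), dv′=du.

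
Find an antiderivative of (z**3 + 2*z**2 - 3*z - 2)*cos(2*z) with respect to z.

z**3*sin(2*z)/2 + z**2*sin(2*z) + 3*z**2*cos(2*z)/4 - 9*z*sin(2*z)/4 + z*cos(2*z) - 3*sin(2*z)/2 - 9*cos(2*z)/8 + C

Use integration by parts with u = z**3 + 2*z**2 - 3*z - 2, dv = cos(2*z) dz, so v = sin(2*z)/2.
Apply parts 3 times (tabular method): alternate signs, differentiate u down to 0, integrate dv up.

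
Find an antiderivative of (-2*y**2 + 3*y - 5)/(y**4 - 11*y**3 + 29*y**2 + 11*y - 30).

-59*log(y - 6)/35 + 5*log(y - 5)/3 - log(y - 1)/10 + 5*log(y + 1)/42 + C

Factor the denominator: (y - 6)*(y - 5)*(y - 1)*(y + 1).
Partial-fraction decomposition: 5/(42*(y + 1)) - 1/(10*(y - 1)) + 5/(3*(y - 5)) - 59/(35*(y - 6)).
Integrate each term: A/(y−a) contributes A·log|y−a|.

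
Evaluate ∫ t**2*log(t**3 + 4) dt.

t**3*log(t**3 + 4)/3 - t**3/3 + 4*log(t**3 + 4)/3 + C

Let u = t**3 + 4, so du = (3*t**2) dt.
The integral becomes (1/3)·∫ log(u) du; integrate by parts with u′=log(u), dv′=du.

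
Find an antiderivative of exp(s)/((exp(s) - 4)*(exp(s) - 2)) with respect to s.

Let u = e^s, du = e^s ds.
The integral becomes ∫ du/((u-2)(u-4)); decompose into partial fractions.

log(exp(s) - 4)/2 - log(exp(s) - 2)/2 + C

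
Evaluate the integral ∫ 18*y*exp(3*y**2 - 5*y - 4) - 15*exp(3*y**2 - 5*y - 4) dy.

Let u = 3*y**2 - 5*y - 4, so du = (6*y - 5) dy.
Rewriting, the integral becomes 3·∫ e^u du = 3·e^u.
Substituting back, u = 3*y**2 - 5*y - 4.

3*exp(3*y**2 - 5*y - 4) + C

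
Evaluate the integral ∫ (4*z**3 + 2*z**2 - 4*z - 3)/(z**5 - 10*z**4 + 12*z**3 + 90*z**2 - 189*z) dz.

Factor the denominator: z*(z - 7)*(z - 3)**2*(z + 3).
Partial-fraction decomposition: -3/(40*(z + 3)) - 353/(288*(z - 3)) - 37/(24*(z - 3)**2) + 1439/(1120*(z - 7)) + 1/(63*z).
Integrate each term; A/(z−a) gives A·log|z−a|; A/(z−a)² gives −A/(z−a).

log(z)/63 + 1439*log(z - 7)/1120 - 353*log(z - 3)/288 - 3*log(z + 3)/40 + 37/(24*z - 72) + C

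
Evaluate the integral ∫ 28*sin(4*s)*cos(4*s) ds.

Let u = sin(4*s), so du = (4*cos(4*s)) ds.
Rewriting, the integral becomes 7·∫ u^1 du = 7·u^2/2.
Substituting back, u = sin(4*s).

7*sin(4*s)**2/2 + C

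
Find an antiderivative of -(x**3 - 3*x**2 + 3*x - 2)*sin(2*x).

Use integration by parts with u = x**3 - 3*x**2 + 3*x - 2, dv = -sin(2*x) dx, so v = cos(2*x)/2.
Apply parts 3 times (tabular method): alternate signs, differentiate u down to 0, integrate dv up.

x**3*cos(2*x)/2 - 3*x**2*sin(2*x)/4 - 3*x**2*cos(2*x)/2 + 3*x*sin(2*x)/2 + 3*x*cos(2*x)/4 - 3*sin(2*x)/8 - cos(2*x)/4 + C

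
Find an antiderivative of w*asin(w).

Use integration by parts with u = arcsin(w), dv = w dw.
Then du = 1/sqrt(-w**2 + 1) dw.

w**2*asin(w)/2 + w*sqrt(-w**2 + 1)/4 - asin(w)/4 + C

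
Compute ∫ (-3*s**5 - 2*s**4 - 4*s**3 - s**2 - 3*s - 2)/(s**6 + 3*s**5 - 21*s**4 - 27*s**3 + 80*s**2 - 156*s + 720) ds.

-585855*log(s - 3)/529984 + 281*log(s + 4)/98 - 297*log(s + 5)/64 - 41*log(s**2 + 4)/676 - 3*atan(s/2)/338 + 1019/(728*s - 2184) + C

Factor the denominator: (s - 3)**2*(s + 4)*(s + 5)*(s**2 + 4).
Partial-fraction decomposition: -(41*s + 6)/(338*(s**2 + 4)) - 297/(64*(s + 5)) + 281/(98*(s + 4)) - 585855/(529984*(s - 3)) - 1019/(728*(s - 3)**2).
Integrate each term; A/(s−a) gives A·log|s−a|; the (Bs+D)/(s²+p²) term gives a log and an atan.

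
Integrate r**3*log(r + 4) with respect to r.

r**4*log(r + 4)/4 - r**4/16 + r**3/3 - 2*r**2 + 16*r - 64*log(r + 4) + C

Use integration by parts with u = log(r + 4), dv = r**3 dr.
Then du = 1/(r + 4) dr and v = r**4/4.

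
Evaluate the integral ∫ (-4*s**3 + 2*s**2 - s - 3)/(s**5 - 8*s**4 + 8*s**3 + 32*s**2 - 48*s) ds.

Factor the denominator: s*(s - 6)*(s - 2)**2*(s + 2).
Partial-fraction decomposition: 39/(256*(s + 2)) + 53/(64*(s - 2)) + 29/(32*(s - 2)**2) - 267/(256*(s - 6)) + 1/(16*s).
Integrate each term; A/(s−a) gives A·log|s−a|; A/(s−a)² gives −A/(s−a).

log(s)/16 - 267*log(s - 6)/256 + 53*log(s - 2)/64 + 39*log(s + 2)/256 - 29/(32*s - 64) + C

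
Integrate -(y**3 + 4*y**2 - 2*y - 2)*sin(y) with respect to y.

Use integration by parts with u = y**3 + 4*y**2 - 2*y - 2, dv = -sin(y) dy, so v = cos(y).
Apply parts 3 times (tabular method): alternate signs, differentiate u down to 0, integrate dv up.

y**3*cos(y) - 3*y**2*sin(y) + 4*y**2*cos(y) - 8*y*sin(y) - 8*y*cos(y) + 8*sin(y) - 10*cos(y) + C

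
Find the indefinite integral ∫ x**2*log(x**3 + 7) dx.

Let u = x**3 + 7, so du = (3*x**2) dx.
The integral becomes (1/3)·∫ log(u) du; integrate by parts with u′=log(u), dv′=du.

x**3*log(x**3 + 7)/3 - x**3/3 + 7*log(x**3 + 7)/3 + C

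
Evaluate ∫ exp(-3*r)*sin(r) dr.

Let I denote the integral. Integrate by parts with u = sin(r), dv = exp(-3*r) dr, so v = -exp(-3*r)/3: I = -exp(-3*r)*sin(r)/3 + (1/3)·∫ exp(-3*r)*cos(r) dr.
Apply parts again with u = cos(r), dv = exp(-3*r) dr: ∫ exp(-3*r)*cos(r) dr = -exp(-3*r)*cos(r)/3 − (1/3)·I. Substituting back brings back I: I = -exp(-3*r)*sin(r)/3 - exp(-3*r)*cos(r)/9 − (1/9)·I.
Solving for I: (1 + 1/9)·I equals the remaining terms, so I = (9/10)·(-exp(-3*r)*sin(r)/3 - exp(-3*r)*cos(r)/9).

-3*exp(-3*r)*sin(r)/10 - exp(-3*r)*cos(r)/10 + C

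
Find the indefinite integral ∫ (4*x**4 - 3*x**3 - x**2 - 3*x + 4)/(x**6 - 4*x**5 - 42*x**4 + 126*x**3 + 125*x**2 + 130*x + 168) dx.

Factor the denominator: (x - 7)*(x - 4)*(x + 1)*(x + 6)*(x**2 + 1).
Partial-fraction decomposition: -9*(67*x - 106)/(31450*(x**2 + 1)) - 2909/(12025*(x + 6)) + 13/(400*(x + 1)) - 404/(1275*(x - 4)) + 8509/(15600*(x - 7)).
Integrate each term; A/(x−a) gives A·log|x−a|; the (Bx+D)/(x²+p²) term gives a log and an atan.

8509*log(x - 7)/15600 - 404*log(x - 4)/1275 + 13*log(x + 1)/400 - 2909*log(x + 6)/12025 - 603*log(x**2 + 1)/62900 + 477*atan(x)/15725 + C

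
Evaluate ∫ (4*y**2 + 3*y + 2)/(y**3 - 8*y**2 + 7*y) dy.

Factor the denominator: y*(y - 7)*(y - 1).
Partial-fraction decomposition: -3/(2*(y - 1)) + 73/(14*(y - 7)) + 2/(7*y).
Integrate each term: A/(y−a) contributes A·log|y−a|.

2*log(y)/7 + 73*log(y - 7)/14 - 3*log(y - 1)/2 + C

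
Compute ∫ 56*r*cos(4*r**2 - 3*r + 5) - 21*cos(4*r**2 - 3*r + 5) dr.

7*sin(4*r**2 - 3*r + 5) + C

Let u = 4*r**2 - 3*r + 5, so du = (8*r - 3) dr.
Rewriting, the integral becomes 7·∫ cos(u) du = 7·sin(u).
Substituting back, u = 4*r**2 - 3*r + 5.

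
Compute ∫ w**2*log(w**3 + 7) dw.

w**3*log(w**3 + 7)/3 - w**3/3 + 7*log(w**3 + 7)/3 + C

Let u = w**3 + 7, so du = (3*w**2) dw.
The integral becomes (1/3)·∫ log(u) du; integrate by parts with u′=log(u), dv′=du.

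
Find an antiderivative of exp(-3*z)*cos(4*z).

4*exp(-3*z)*sin(4*z)/25 - 3*exp(-3*z)*cos(4*z)/25 + C

Let I denote the integral. Integrate by parts with u = cos(4*z), dv = exp(-3*z) dz, so v = -exp(-3*z)/3: I = -exp(-3*z)*cos(4*z)/3 − (4/3)·∫ exp(-3*z)*sin(4*z) dz.
Apply parts again with u = sin(4*z), dv = exp(-3*z) dz: ∫ exp(-3*z)*sin(4*z) dz = -exp(-3*z)*sin(4*z)/3 + (4/3)·I. Substituting back brings back I: I = 4*exp(-3*z)*sin(4*z)/9 - exp(-3*z)*cos(4*z)/3 − (16/9)·I.
Solving for I: (1 + 16/9)·I equals the remaining terms, so I = (9/25)·(4*exp(-3*z)*sin(4*z)/9 - exp(-3*z)*cos(4*z)/3).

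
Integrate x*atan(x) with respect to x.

Use integration by parts with u = arctan(x), dv = x dx.
Then du = 1/(x**2 + 1) dx.

x**2*atan(x)/2 - x/2 + atan(x)/2 + C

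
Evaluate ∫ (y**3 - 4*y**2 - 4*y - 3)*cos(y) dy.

Use integration by parts with u = y**3 - 4*y**2 - 4*y - 3, dv = cos(y) dy, so v = sin(y).
Apply parts 3 times (tabular method): alternate signs, differentiate u down to 0, integrate dv up.

y**3*sin(y) - 4*y**2*sin(y) + 3*y**2*cos(y) - 10*y*sin(y) - 8*y*cos(y) + 5*sin(y) - 10*cos(y) + C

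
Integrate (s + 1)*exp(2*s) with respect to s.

(2*s + 1)*exp(2*s)/4 + C

Use integration by parts with u = s + 1, dv = exp(2*s) ds, so v = exp(2*s)/2.
Apply parts 1 times (tabular method): alternate signs, differentiate u down to 0, integrate dv up.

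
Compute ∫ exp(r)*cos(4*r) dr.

Let I denote the integral. Integrate by parts with u = cos(4*r), dv = exp(r) dr, so v = exp(r): I = exp(r)*cos(4*r) + 4·∫ exp(r)*sin(4*r) dr.
Apply parts again with u = sin(4*r), dv = exp(r) dr: ∫ exp(r)*sin(4*r) dr = exp(r)*sin(4*r) − 4·I. Substituting back brings back I: I = 4*exp(r)*sin(4*r) + exp(r)*cos(4*r) − 16·I.
Solving for I: (1 + 16)·I equals the remaining terms, so I = (1/17)·(4*exp(r)*sin(4*r) + exp(r)*cos(4*r)).

4*exp(r)*sin(4*r)/17 + exp(r)*cos(4*r)/17 + C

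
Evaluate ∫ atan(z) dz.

z*atan(z) - log(z**2 + 1)/2 + C

Use integration by parts with u = arctan(z), dv = dz.
Then du = 1/(z**2 + 1) dz.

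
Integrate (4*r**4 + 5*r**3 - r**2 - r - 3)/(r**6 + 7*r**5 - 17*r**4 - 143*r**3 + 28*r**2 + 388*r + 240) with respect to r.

Factor the denominator: (r - 4)*(r - 2)*(r + 1)**2*(r + 5)*(r + 6).
Partial-fraction decomposition: -4071/(2000*(r + 6)) + 463/(252*(r + 5)) - 1/(900*(r + 1)) - 1/(75*(r + 1)**2) - 95/(1008*(r - 2)) + 1321/(4500*(r - 4)).
Integrate each term; A/(r−a) gives A·log|r−a|; A/(r−a)² gives −A/(r−a).

1321*log(r - 4)/4500 - 95*log(r - 2)/1008 - log(r + 1)/900 + 463*log(r + 5)/252 - 4071*log(r + 6)/2000 + 1/(75*r + 75) + C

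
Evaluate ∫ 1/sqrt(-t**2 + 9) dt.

Substitute t = 3·sin(θ), so dt = 3·cos(θ) dθ and the radical becomes sqrt(-t**2 + 9) = 3·cos(θ) by the Pythagorean identity.
Integrate the resulting trig expression in θ, then back-substitute θ = asin(t/3), sin(θ) = t/3, cos(θ) = sqrt(-t**2 + 9)/3 (absorbing any constant into C).

asin(t/3) + C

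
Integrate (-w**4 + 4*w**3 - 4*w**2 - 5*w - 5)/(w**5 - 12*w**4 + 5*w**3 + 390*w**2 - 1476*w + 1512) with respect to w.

Factor the denominator: (w - 7)*(w - 6)*(w - 3)*(w - 2)*(w + 6).
Partial-fraction decomposition: -2279/(11232*(w + 6)) + 3/(32*(w - 2)) - 29/(108*(w - 3)) + 611/(144*(w - 6)) - 253/(52*(w - 7)).
Integrate each term: A/(w−a) contributes A·log|w−a|.

-253*log(w - 7)/52 + 611*log(w - 6)/144 - 29*log(w - 3)/108 + 3*log(w - 2)/32 - 2279*log(w + 6)/11232 + C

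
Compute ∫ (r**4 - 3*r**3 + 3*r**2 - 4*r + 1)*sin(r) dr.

-r**4*cos(r) + 4*r**3*sin(r) + 3*r**3*cos(r) - 9*r**2*sin(r) + 9*r**2*cos(r) - 18*r*sin(r) - 14*r*cos(r) + 14*sin(r) - 19*cos(r) + C

Use integration by parts with u = r**4 - 3*r**3 + 3*r**2 - 4*r + 1, dv = sin(r) dr, so v = -cos(r).
Apply parts 4 times (tabular method): alternate signs, differentiate u down to 0, integrate dv up.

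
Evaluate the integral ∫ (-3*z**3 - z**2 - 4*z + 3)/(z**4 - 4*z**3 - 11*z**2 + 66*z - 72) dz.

Factor the denominator: (z - 3)**2*(z - 2)*(z + 4).
Partial-fraction decomposition: -65/(98*(z + 4)) - 11/(2*(z - 2)) + 155/(49*(z - 3)) - 99/(7*(z - 3)**2).
Integrate each term; A/(z−a) gives A·log|z−a|; A/(z−a)² gives −A/(z−a).

155*log(z - 3)/49 - 11*log(z - 2)/2 - 65*log(z + 4)/98 + 99/(7*z - 21) + C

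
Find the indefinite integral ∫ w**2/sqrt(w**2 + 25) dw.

w*sqrt(w**2 + 25)/2 - 25*log(w + sqrt(w**2 + 25))/2 + C

Substitute w = 5·tan(θ), so dw = 5·sec(θ)^2 dθ and the radical becomes sqrt(w**2 + 25) = 5·sec(θ) by the Pythagorean identity.
Integrate the resulting trig expression in θ, then back-substitute tan(θ) = w/5, sec(θ) = sqrt(w**2 + 25)/5 (absorbing any constant into C).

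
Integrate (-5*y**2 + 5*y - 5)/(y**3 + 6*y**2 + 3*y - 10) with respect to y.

Factor the denominator: (y - 1)*(y + 2)*(y + 5).
Partial-fraction decomposition: -155/(18*(y + 5)) + 35/(9*(y + 2)) - 5/(18*(y - 1)).
Integrate each term: A/(y−a) contributes A·log|y−a|.

-5*log(y - 1)/18 + 35*log(y + 2)/9 - 155*log(y + 5)/18 + C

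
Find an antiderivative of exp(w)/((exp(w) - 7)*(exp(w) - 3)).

Let u = e^w, du = e^w dw.
The integral becomes ∫ du/((u-3)(u-7)); decompose into partial fractions.

log(exp(w) - 7)/4 - log(exp(w) - 3)/4 + C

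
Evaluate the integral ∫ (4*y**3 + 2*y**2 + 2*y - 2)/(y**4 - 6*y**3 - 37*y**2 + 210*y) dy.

-log(y)/105 + 57*log(y - 7)/7 - 279*log(y - 5)/55 + 31*log(y + 6)/33 + C

Factor the denominator: y*(y - 7)*(y - 5)*(y + 6).
Partial-fraction decomposition: 31/(33*(y + 6)) - 279/(55*(y - 5)) + 57/(7*(y - 7)) - 1/(105*y).
Integrate each term: A/(y−a) contributes A·log|y−a|.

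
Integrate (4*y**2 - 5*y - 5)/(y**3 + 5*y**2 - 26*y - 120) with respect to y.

70*log(y - 5)/99 - 79*log(y + 4)/18 + 169*log(y + 6)/22 + C

Factor the denominator: (y - 5)*(y + 4)*(y + 6).
Partial-fraction decomposition: 169/(22*(y + 6)) - 79/(18*(y + 4)) + 70/(99*(y - 5)).
Integrate each term: A/(y−a) contributes A·log|y−a|.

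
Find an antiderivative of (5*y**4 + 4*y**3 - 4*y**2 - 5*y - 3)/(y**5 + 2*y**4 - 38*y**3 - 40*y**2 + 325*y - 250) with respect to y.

Factor the denominator: (y - 5)*(y - 2)*(y - 1)*(y + 5)**2.
Partial-fraction decomposition: 9817/(3675*(y + 5)) - 849/(140*(y + 5)**2) - 1/(48*(y - 1)) - 83/(147*(y - 2)) + 3497/(1200*(y - 5)).
Integrate each term; A/(y−a) gives A·log|y−a|; A/(y−a)² gives −A/(y−a).

3497*log(y - 5)/1200 - 83*log(y - 2)/147 - log(y - 1)/48 + 9817*log(y + 5)/3675 + 849/(140*y + 700) + C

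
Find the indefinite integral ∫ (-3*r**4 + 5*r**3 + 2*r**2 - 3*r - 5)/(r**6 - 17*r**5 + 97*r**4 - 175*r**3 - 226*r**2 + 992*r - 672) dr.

-677*log(r - 7)/243 + 59*log(r - 4)/324 + 13*log(r - 3)/5 - log(r - 1)/81 + 79*log(r + 2)/4860 - 433/(54*r - 216) + C

Factor the denominator: (r - 7)*(r - 4)**2*(r - 3)*(r - 1)*(r + 2).
Partial-fraction decomposition: 79/(4860*(r + 2)) - 1/(81*(r - 1)) + 13/(5*(r - 3)) + 59/(324*(r - 4)) + 433/(54*(r - 4)**2) - 677/(243*(r - 7)).
Integrate each term; A/(r−a) gives A·log|r−a|; A/(r−a)² gives −A/(r−a).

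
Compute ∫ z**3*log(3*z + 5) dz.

z**4*log(3*z + 5)/4 - z**4/16 + 5*z**3/36 - 25*z**2/72 + 125*z/108 - 625*log(3*z + 5)/324 + C

Use integration by parts with u = log(3*z + 5), dv = z**3 dz.
Then du = 3/(3*z + 5) dz and v = z**4/4.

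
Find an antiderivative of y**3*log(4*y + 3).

y**4*log(4*y + 3)/4 - y**4/16 + y**3/16 - 9*y**2/128 + 27*y/256 - 81*log(4*y + 3)/1024 + C

Use integration by parts with u = log(4*y + 3), dv = y**3 dy.
Then du = 4/(4*y + 3) dy and v = y**4/4.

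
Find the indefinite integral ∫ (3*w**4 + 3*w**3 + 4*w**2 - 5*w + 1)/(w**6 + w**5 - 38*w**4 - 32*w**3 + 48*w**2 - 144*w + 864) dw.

Factor the denominator: (w - 6)*(w - 2)*(w + 3)*(w + 6)*(w**2 + 4).
Partial-fraction decomposition: -(137*w - 398)/(4160*(w**2 + 4)) - 683/(2304*(w + 6)) + 214/(1755*(w + 3)) - 79/(1280*(w - 2)) + 4651/(17280*(w - 6)).
Integrate each term; A/(w−a) gives A·log|w−a|; the (Bw+D)/(w²+p²) term gives a log and an atan.

4651*log(w - 6)/17280 - 79*log(w - 2)/1280 + 214*log(w + 3)/1755 - 683*log(w + 6)/2304 - 137*log(w**2 + 4)/8320 + 199*atan(w/2)/4160 + C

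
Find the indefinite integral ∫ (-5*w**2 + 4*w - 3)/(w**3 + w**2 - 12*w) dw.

Factor the denominator: w*(w - 3)*(w + 4).
Partial-fraction decomposition: -99/(28*(w + 4)) - 12/(7*(w - 3)) + 1/(4*w).
Integrate each term: A/(w−a) contributes A·log|w−a|.

log(w)/4 - 12*log(w - 3)/7 - 99*log(w + 4)/28 + C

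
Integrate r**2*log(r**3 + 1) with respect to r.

Let u = r**3 + 1, so du = (3*r**2) dr.
The integral becomes (1/3)·∫ log(u) du; integrate by parts with u′=log(u), dv′=du.

r**3*log(r**3 + 1)/3 - r**3/3 + log(r**3 + 1)/3 + C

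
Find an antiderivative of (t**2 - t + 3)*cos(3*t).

t**2*sin(3*t)/3 - t*sin(3*t)/3 + 2*t*cos(3*t)/9 + 25*sin(3*t)/27 - cos(3*t)/9 + C

Use integration by parts with u = t**2 - t + 3, dv = cos(3*t) dt, so v = sin(3*t)/3.
Apply parts 2 times (tabular method): alternate signs, differentiate u down to 0, integrate dv up.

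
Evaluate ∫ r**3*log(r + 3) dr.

Use integration by parts with u = log(r + 3), dv = r**3 dr.
Then du = 1/(r + 3) dr and v = r**4/4.

r**4*log(r + 3)/4 - r**4/16 + r**3/4 - 9*r**2/8 + 27*r/4 - 81*log(r + 3)/4 + C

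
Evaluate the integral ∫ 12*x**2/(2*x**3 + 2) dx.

Let u = 2*x**3 + 2, so du = (6*x**2) dx.
Rewriting, the integral becomes 2·∫ 1/u du = 2·log(u).
Substituting back, u = 2*x**3 + 2.

2*log(2*x**3 + 2) + C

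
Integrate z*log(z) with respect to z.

z**2*log(z)/2 - z**2/4 + C

Use integration by parts with u = log(z), dv = z dz.
Then du = 1/z dz and v = z**2/2.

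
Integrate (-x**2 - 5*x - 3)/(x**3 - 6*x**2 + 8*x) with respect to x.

-3*log(x)/8 - 39*log(x - 4)/8 + 17*log(x - 2)/4 + C

Factor the denominator: x*(x - 4)*(x - 2).
Partial-fraction decomposition: 17/(4*(x - 2)) - 39/(8*(x - 4)) - 3/(8*x).
Integrate each term: A/(x−a) contributes A·log|x−a|.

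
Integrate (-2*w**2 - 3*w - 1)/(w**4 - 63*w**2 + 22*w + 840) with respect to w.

Factor the denominator: (w - 6)*(w - 5)*(w + 4)*(w + 7).
Partial-fraction decomposition: 1/(6*(w + 7)) - 7/(90*(w + 4)) + 11/(18*(w - 5)) - 7/(10*(w - 6)).
Integrate each term: A/(w−a) contributes A·log|w−a|.

-7*log(w - 6)/10 + 11*log(w - 5)/18 - 7*log(w + 4)/90 + log(w + 7)/6 + C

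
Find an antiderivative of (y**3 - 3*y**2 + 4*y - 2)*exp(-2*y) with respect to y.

Use integration by parts with u = y**3 - 3*y**2 + 4*y - 2, dv = exp(-2*y) dy, so v = -exp(-2*y)/2.
Apply parts 3 times (tabular method): alternate signs, differentiate u down to 0, integrate dv up.

(-4*y**3 + 6*y**2 - 10*y + 3)*exp(-2*y)/8 + C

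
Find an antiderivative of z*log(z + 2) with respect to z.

Use integration by parts with u = log(z + 2), dv = z dz.
Then du = 1/(z + 2) dz and v = z**2/2.

z**2*log(z + 2)/2 - z**2/4 + z - 2*log(z + 2) + C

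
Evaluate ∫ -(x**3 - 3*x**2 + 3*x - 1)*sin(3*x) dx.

Use integration by parts with u = x**3 - 3*x**2 + 3*x - 1, dv = -sin(3*x) dx, so v = cos(3*x)/3.
Apply parts 3 times (tabular method): alternate signs, differentiate u down to 0, integrate dv up.

x**3*cos(3*x)/3 - x**2*sin(3*x)/3 - x**2*cos(3*x) + 2*x*sin(3*x)/3 + 7*x*cos(3*x)/9 - 7*sin(3*x)/27 - cos(3*x)/9 + C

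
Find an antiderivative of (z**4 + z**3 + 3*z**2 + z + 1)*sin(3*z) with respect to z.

Use integration by parts with u = z**4 + z**3 + 3*z**2 + z + 1, dv = sin(3*z) dz, so v = -cos(3*z)/3.
Apply parts 4 times (tabular method): alternate signs, differentiate u down to 0, integrate dv up.

-z**4*cos(3*z)/3 + 4*z**3*sin(3*z)/9 - z**3*cos(3*z)/3 + z**2*sin(3*z)/3 - 5*z**2*cos(3*z)/9 + 10*z*sin(3*z)/27 - z*cos(3*z)/9 + sin(3*z)/27 - 17*cos(3*z)/81 + C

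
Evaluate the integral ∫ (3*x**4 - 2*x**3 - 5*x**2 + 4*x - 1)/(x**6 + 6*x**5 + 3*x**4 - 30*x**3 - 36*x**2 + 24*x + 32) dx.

Factor the denominator: (x - 2)*(x - 1)*(x + 1)*(x + 2)**2*(x + 4).
Partial-fraction decomposition: -799/(360*(x + 4)) + 697/(288*(x + 2)) - 35/(24*(x + 2)**2) - 5/(18*(x + 1)) + 1/(90*(x - 1)) + 19/(288*(x - 2)).
Integrate each term; A/(x−a) gives A·log|x−a|; A/(x−a)² gives −A/(x−a).

19*log(x - 2)/288 + log(x - 1)/90 - 5*log(x + 1)/18 + 697*log(x + 2)/288 - 799*log(x + 4)/360 + 35/(24*x + 48) + C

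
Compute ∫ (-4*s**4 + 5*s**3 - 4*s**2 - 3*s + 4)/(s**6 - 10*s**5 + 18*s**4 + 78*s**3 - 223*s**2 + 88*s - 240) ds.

Factor the denominator: (s - 5)*(s - 4)**2*(s + 3)*(s**2 + 1).
Partial-fraction decomposition: 2*(207*s - 226)/(18785*(s**2 + 1)) + 241/(1960*(s + 3)) + 133157/(14161*(s - 4)) + 776/(119*(s - 4)**2) - 993/(104*(s - 5)).
Integrate each term; A/(s−a) gives A·log|s−a|; the (Bs+D)/(s²+p²) term gives a log and an atan.

-993*log(s - 5)/104 + 133157*log(s - 4)/14161 + 241*log(s + 3)/1960 + 207*log(s**2 + 1)/18785 - 452*atan(s)/18785 - 776/(119*s - 476) + C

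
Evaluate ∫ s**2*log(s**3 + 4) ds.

s**3*log(s**3 + 4)/3 - s**3/3 + 4*log(s**3 + 4)/3 + C

Let u = s**3 + 4, so du = (3*s**2) ds.
The integral becomes (1/3)·∫ log(u) du; integrate by parts with u′=log(u), dv′=du.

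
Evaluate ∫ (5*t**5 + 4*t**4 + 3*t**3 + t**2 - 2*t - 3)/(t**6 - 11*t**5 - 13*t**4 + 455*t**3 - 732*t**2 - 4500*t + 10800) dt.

Factor the denominator: (t - 6)**2*(t - 5)*(t - 3)*(t + 4)*(t + 5).
Partial-fraction decomposition: 3367/(2420*(t + 5)) - 4267/(6300*(t + 4)) - 45/(28*(t - 3)) + 4628/(45*(t - 5)) - 1173111/(12100*(t - 6)) + 14911/(110*(t - 6)**2).
Integrate each term; A/(t−a) gives A·log|t−a|; A/(t−a)² gives −A/(t−a).

-1173111*log(t - 6)/12100 + 4628*log(t - 5)/45 - 45*log(t - 3)/28 - 4267*log(t + 4)/6300 + 3367*log(t + 5)/2420 - 14911/(110*t - 660) + C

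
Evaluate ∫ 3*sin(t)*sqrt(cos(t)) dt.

-2*cos(t)**(3/2) + C

Let u = cos(t), so du = (-sin(t)) dt.
Rewriting, the integral becomes -3·∫ √u du = -3·(2/3)u^(3/2).
Substituting back, u = cos(t).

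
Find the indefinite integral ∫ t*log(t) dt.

t**2*log(t)/2 - t**2/4 + C

Use integration by parts with u = log(t), dv = t dt.
Then du = 1/t dt and v = t**2/2.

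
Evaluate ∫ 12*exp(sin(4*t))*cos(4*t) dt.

3*exp(sin(4*t)) + C

Let u = sin(4*t), so du = (4*cos(4*t)) dt.
Rewriting, the integral becomes 3·∫ e^u du = 3·e^u.
Substituting back, u = sin(4*t).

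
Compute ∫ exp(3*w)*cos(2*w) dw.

Let I denote the integral. Integrate by parts with u = cos(2*w), dv = exp(3*w) dw, so v = exp(3*w)/3: I = exp(3*w)*cos(2*w)/3 + (2/3)·∫ exp(3*w)*sin(2*w) dw.
Apply parts again with u = sin(2*w), dv = exp(3*w) dw: ∫ exp(3*w)*sin(2*w) dw = exp(3*w)*sin(2*w)/3 − (2/3)·I. Substituting back brings back I: I = 2*exp(3*w)*sin(2*w)/9 + exp(3*w)*cos(2*w)/3 − (4/9)·I.
Solving for I: (1 + 4/9)·I equals the remaining terms, so I = (9/13)·(2*exp(3*w)*sin(2*w)/9 + exp(3*w)*cos(2*w)/3).

2*exp(3*w)*sin(2*w)/13 + 3*exp(3*w)*cos(2*w)/13 + C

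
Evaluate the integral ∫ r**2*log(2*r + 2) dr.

Use integration by parts with u = log(2*r + 2), dv = r**2 dr.
Then du = 2/(2*r + 2) dr and v = r**3/3.

r**3*log(2*r + 2)/3 - r**3/9 + r**2/6 - r/3 + log(r + 1)/3 + C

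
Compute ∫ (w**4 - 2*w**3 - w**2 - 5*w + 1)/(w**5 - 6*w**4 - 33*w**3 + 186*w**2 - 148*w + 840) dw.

816*log(w - 7)/689 - 163*log(w - 5)/319 + 1723*log(w + 6)/5720 + 1563*log(w**2 + 4)/122960 + 2211*atan(w/2)/61480 + C

Factor the denominator: (w - 7)*(w - 5)*(w + 6)*(w**2 + 4).
Partial-fraction decomposition: 3*(521*w + 1474)/(61480*(w**2 + 4)) + 1723/(5720*(w + 6)) - 163/(319*(w - 5)) + 816/(689*(w - 7)).
Integrate each term; A/(w−a) gives A·log|w−a|; the (Bw+D)/(w²+p²) term gives a log and an atan.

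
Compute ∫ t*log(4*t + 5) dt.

Use integration by parts with u = log(4*t + 5), dv = t dt.
Then du = 4/(4*t + 5) dt and v = t**2/2.

t**2*log(4*t + 5)/2 - t**2/4 + 5*t/8 - 25*log(4*t + 5)/32 + C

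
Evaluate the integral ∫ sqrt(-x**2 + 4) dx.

x*sqrt(-x**2 + 4)/2 + 2*asin(x/2) + C

Substitute x = 2·sin(θ), so dx = 2·cos(θ) dθ and the radical becomes sqrt(-x**2 + 4) = 2·cos(θ) by the Pythagorean identity.
Integrate the resulting trig expression in θ, then back-substitute θ = asin(x/2), sin(θ) = x/2, cos(θ) = sqrt(-x**2 + 4)/2 (absorbing any constant into C).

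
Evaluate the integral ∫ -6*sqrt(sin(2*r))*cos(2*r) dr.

Let u = sin(2*r), so du = (2*cos(2*r)) dr.
Rewriting, the integral becomes -3·∫ √u du = -3·(2/3)u^(3/2).
Substituting back, u = sin(2*r).

-2*sin(2*r)**(3/2) + C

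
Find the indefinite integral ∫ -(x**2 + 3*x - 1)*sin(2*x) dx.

Use integration by parts with u = x**2 + 3*x - 1, dv = -sin(2*x) dx, so v = cos(2*x)/2.
Apply parts 2 times (tabular method): alternate signs, differentiate u down to 0, integrate dv up.

x**2*cos(2*x)/2 - x*sin(2*x)/2 + 3*x*cos(2*x)/2 - 3*sin(2*x)/4 - 3*cos(2*x)/4 + C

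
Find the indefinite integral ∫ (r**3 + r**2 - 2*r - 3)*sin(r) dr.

Use integration by parts with u = r**3 + r**2 - 2*r - 3, dv = sin(r) dr, so v = -cos(r).
Apply parts 3 times (tabular method): alternate signs, differentiate u down to 0, integrate dv up.

-r**3*cos(r) + 3*r**2*sin(r) - r**2*cos(r) + 2*r*sin(r) + 8*r*cos(r) - 8*sin(r) + 5*cos(r) + C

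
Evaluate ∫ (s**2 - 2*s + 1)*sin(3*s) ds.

Use integration by parts with u = s**2 - 2*s + 1, dv = sin(3*s) ds, so v = -cos(3*s)/3.
Apply parts 2 times (tabular method): alternate signs, differentiate u down to 0, integrate dv up.

-s**2*cos(3*s)/3 + 2*s*sin(3*s)/9 + 2*s*cos(3*s)/3 - 2*sin(3*s)/9 - 7*cos(3*s)/27 + C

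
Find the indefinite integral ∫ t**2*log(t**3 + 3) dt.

t**3*log(t**3 + 3)/3 - t**3/3 + log(t**3 + 3) + C

Let u = t**3 + 3, so du = (3*t**2) dt.
The integral becomes (1/3)·∫ log(u) du; integrate by parts with u′=log(u), dv′=du.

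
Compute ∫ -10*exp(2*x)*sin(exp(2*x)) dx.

5*cos(exp(2*x)) + C

Let u = exp(2*x), so du = (2*exp(2*x)) dx.
Rewriting, the integral becomes -5·∫ sin(u) du = -5·-cos(u).
Substituting back, u = exp(2*x).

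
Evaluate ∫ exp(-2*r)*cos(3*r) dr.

Let I denote the integral. Integrate by parts with u = cos(3*r), dv = exp(-2*r) dr, so v = -exp(-2*r)/2: I = -exp(-2*r)*cos(3*r)/2 − (3/2)·∫ exp(-2*r)*sin(3*r) dr.
Apply parts again with u = sin(3*r), dv = exp(-2*r) dr: ∫ exp(-2*r)*sin(3*r) dr = -exp(-2*r)*sin(3*r)/2 + (3/2)·I. Substituting back brings back I: I = 3*exp(-2*r)*sin(3*r)/4 - exp(-2*r)*cos(3*r)/2 − (9/4)·I.
Solving for I: (1 + 9/4)·I equals the remaining terms, so I = (4/13)·(3*exp(-2*r)*sin(3*r)/4 - exp(-2*r)*cos(3*r)/2).

3*exp(-2*r)*sin(3*r)/13 - 2*exp(-2*r)*cos(3*r)/13 + C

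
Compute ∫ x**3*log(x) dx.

Use integration by parts with u = log(x), dv = x**3 dx.
Then du = 1/x dx and v = x**4/4.

x**4*log(x)/4 - x**4/16 + C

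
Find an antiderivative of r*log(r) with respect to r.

r**2*log(r)/2 - r**2/4 + C

Use integration by parts with u = log(r), dv = r dr.
Then du = 1/r dr and v = r**2/2.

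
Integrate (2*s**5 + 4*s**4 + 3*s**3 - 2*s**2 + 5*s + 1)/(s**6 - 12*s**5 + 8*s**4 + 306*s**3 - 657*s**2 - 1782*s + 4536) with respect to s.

Factor the denominator: (s - 7)*(s - 6)*(s - 3)**2*(s + 3)*(s + 4).
Partial-fraction decomposition: 181/(770*(s + 4)) - 55/(648*(s + 3)) + 18713/(6048*(s - 3)) + 127/(72*(s - 3)**2) - 21343/(810*(s - 6)) + 8837/(352*(s - 7)).
Integrate each term; A/(s−a) gives A·log|s−a|; A/(s−a)² gives −A/(s−a).

8837*log(s - 7)/352 - 21343*log(s - 6)/810 + 18713*log(s - 3)/6048 - 55*log(s + 3)/648 + 181*log(s + 4)/770 - 127/(72*s - 216) + C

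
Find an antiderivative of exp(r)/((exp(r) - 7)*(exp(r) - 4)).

Let u = e^r, du = e^r dr.
The integral becomes ∫ du/((u-7)(u-4)); decompose into partial fractions.

log(exp(r) - 7)/3 - log(exp(r) - 4)/3 + C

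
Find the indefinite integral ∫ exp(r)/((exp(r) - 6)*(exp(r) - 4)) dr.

Let u = e^r, du = e^r dr.
The integral becomes ∫ du/((u-6)(u-4)); decompose into partial fractions.

log(exp(r) - 6)/2 - log(exp(r) - 4)/2 + C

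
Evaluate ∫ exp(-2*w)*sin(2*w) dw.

Let I denote the integral. Integrate by parts with u = sin(2*w), dv = exp(-2*w) dw, so v = -exp(-2*w)/2: I = -exp(-2*w)*sin(2*w)/2 + ∫ exp(-2*w)*cos(2*w) dw.
Apply parts again with u = cos(2*w), dv = exp(-2*w) dw: ∫ exp(-2*w)*cos(2*w) dw = -exp(-2*w)*cos(2*w)/2 − I. Substituting back brings back I: I = -exp(-2*w)*sin(2*w)/2 - exp(-2*w)*cos(2*w)/2 − I.
Solving for I: (1 + 1)·I equals the remaining terms, so I = (1/2)·(-exp(-2*w)*sin(2*w)/2 - exp(-2*w)*cos(2*w)/2).

-exp(-2*w)*sin(2*w)/4 - exp(-2*w)*cos(2*w)/4 + C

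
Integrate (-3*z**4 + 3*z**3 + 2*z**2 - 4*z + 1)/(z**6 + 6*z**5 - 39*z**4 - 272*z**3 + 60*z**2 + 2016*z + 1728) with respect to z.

-3191*log(z - 6)/25200 + 155*log(z - 3)/5292 + log(z + 1)/1260 - 21593*log(z + 4)/11025 + 4439*log(z + 6)/2160 - 911/(420*z + 1680) + C

Factor the denominator: (z - 6)*(z - 3)*(z + 1)*(z + 4)**2*(z + 6).
Partial-fraction decomposition: 4439/(2160*(z + 6)) - 21593/(11025*(z + 4)) + 911/(420*(z + 4)**2) + 1/(1260*(z + 1)) + 155/(5292*(z - 3)) - 3191/(25200*(z - 6)).
Integrate each term; A/(z−a) gives A·log|z−a|; A/(z−a)² gives −A/(z−a).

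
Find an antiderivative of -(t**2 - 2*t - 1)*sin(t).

t**2*cos(t) - 2*t*sin(t) - 2*t*cos(t) + 2*sin(t) - 3*cos(t) + C

Use integration by parts with u = t**2 - 2*t - 1, dv = -sin(t) dt, so v = cos(t).
Apply parts 2 times (tabular method): alternate signs, differentiate u down to 0, integrate dv up.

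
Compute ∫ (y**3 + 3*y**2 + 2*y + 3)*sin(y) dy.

-y**3*cos(y) + 3*y**2*sin(y) - 3*y**2*cos(y) + 6*y*sin(y) + 4*y*cos(y) - 4*sin(y) + 3*cos(y) + C

Use integration by parts with u = y**3 + 3*y**2 + 2*y + 3, dv = sin(y) dy, so v = -cos(y).
Apply parts 3 times (tabular method): alternate signs, differentiate u down to 0, integrate dv up.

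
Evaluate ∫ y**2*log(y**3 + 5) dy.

y**3*log(y**3 + 5)/3 - y**3/3 + 5*log(y**3 + 5)/3 + C

Let u = y**3 + 5, so du = (3*y**2) dy.
The integral becomes (1/3)·∫ log(u) du; integrate by parts with u′=log(u), dv′=du.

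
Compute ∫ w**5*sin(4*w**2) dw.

-w**4*cos(4*w**2)/8 + w**2*sin(4*w**2)/16 + cos(4*w**2)/64 + C

Let u = w², du = 2w dw; rewrite as (1/2)∫ u^2·sin(4u) du.
Now integrate by parts 2 times.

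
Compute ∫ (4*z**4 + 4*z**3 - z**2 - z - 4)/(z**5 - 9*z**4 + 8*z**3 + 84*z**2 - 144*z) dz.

log(z)/36 + 3001*log(z - 6)/216 - 157*log(z - 4)/14 + 43*log(z - 2)/40 + 206*log(z + 3)/945 + C

Factor the denominator: z*(z - 6)*(z - 4)*(z - 2)*(z + 3).
Partial-fraction decomposition: 206/(945*(z + 3)) + 43/(40*(z - 2)) - 157/(14*(z - 4)) + 3001/(216*(z - 6)) + 1/(36*z).
Integrate each term: A/(z−a) contributes A·log|z−a|.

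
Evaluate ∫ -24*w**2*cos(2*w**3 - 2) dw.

Let u = 2*w**3 - 2, so du = (6*w**2) dw.
Rewriting, the integral becomes -4·∫ cos(u) du = -4·sin(u).
Substituting back, u = 2*w**3 - 2.

-4*sin(2*w**3 - 2) + C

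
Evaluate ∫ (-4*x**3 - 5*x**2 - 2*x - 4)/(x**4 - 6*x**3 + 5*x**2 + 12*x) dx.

-log(x)/3 - 87*log(x - 4)/5 + 163*log(x - 3)/12 + 3*log(x + 1)/20 + C

Factor the denominator: x*(x - 4)*(x - 3)*(x + 1).
Partial-fraction decomposition: 3/(20*(x + 1)) + 163/(12*(x - 3)) - 87/(5*(x - 4)) - 1/(3*x).
Integrate each term: A/(x−a) contributes A·log|x−a|.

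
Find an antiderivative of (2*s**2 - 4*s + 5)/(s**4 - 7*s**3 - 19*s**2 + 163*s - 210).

Factor the denominator: (s - 7)*(s - 3)*(s - 2)*(s + 5).
Partial-fraction decomposition: -25/(224*(s + 5)) + 1/(7*(s - 2)) - 11/(32*(s - 3)) + 5/(16*(s - 7)).
Integrate each term: A/(s−a) contributes A·log|s−a|.

5*log(s - 7)/16 - 11*log(s - 3)/32 + log(s - 2)/7 - 25*log(s + 5)/224 + C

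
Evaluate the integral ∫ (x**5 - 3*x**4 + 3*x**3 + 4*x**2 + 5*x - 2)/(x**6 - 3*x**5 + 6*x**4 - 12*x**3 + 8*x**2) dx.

log(x)/4 + log(x - 2) - 8*log(x - 1)/5 + 27*log(x**2 + 4)/40 - 3*atan(x/2)/40 + 1/(4*x) + C

Factor the denominator: x**2*(x - 2)*(x - 1)*(x**2 + 4).
Partial-fraction decomposition: 3*(9*x - 1)/(20*(x**2 + 4)) - 8/(5*(x - 1)) + 1/(x - 2) + 1/(4*x) - 1/(4*x**2).
Integrate each term; A/(x−a) gives A·log|x−a|; the (Bx+D)/(x²+p²) term gives a log and an atan.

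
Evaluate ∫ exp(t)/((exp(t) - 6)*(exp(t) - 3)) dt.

log(exp(t) - 6)/3 - log(exp(t) - 3)/3 + C

Let u = e^t, du = e^t dt.
The integral becomes ∫ du/((u-6)(u-3)); decompose into partial fractions.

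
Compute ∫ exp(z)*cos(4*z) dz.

Let I denote the integral. Integrate by parts with u = cos(4*z), dv = exp(z) dz, so v = exp(z): I = exp(z)*cos(4*z) + 4·∫ exp(z)*sin(4*z) dz.
Apply parts again with u = sin(4*z), dv = exp(z) dz: ∫ exp(z)*sin(4*z) dz = exp(z)*sin(4*z) − 4·I. Substituting back brings back I: I = 4*exp(z)*sin(4*z) + exp(z)*cos(4*z) − 16·I.
Solving for I: (1 + 16)·I equals the remaining terms, so I = (1/17)·(4*exp(z)*sin(4*z) + exp(z)*cos(4*z)).

4*exp(z)*sin(4*z)/17 + exp(z)*cos(4*z)/17 + C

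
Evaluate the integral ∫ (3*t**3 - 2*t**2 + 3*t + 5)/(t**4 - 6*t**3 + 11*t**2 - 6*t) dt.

-5*log(t)/6 + 77*log(t - 3)/6 - 27*log(t - 2)/2 + 9*log(t - 1)/2 + C

Factor the denominator: t*(t - 3)*(t - 2)*(t - 1).
Partial-fraction decomposition: 9/(2*(t - 1)) - 27/(2*(t - 2)) + 77/(6*(t - 3)) - 5/(6*t).
Integrate each term: A/(t−a) contributes A·log|t−a|.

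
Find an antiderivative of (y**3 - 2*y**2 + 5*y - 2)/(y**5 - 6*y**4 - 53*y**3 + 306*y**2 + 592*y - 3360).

139*log(y - 7)/429 - 49*log(y - 5)/99 + 5*log(y - 4)/24 + 59*log(y + 4)/792 - 16*log(y + 6)/143 + C

Factor the denominator: (y - 7)*(y - 5)*(y - 4)*(y + 4)*(y + 6).
Partial-fraction decomposition: -16/(143*(y + 6)) + 59/(792*(y + 4)) + 5/(24*(y - 4)) - 49/(99*(y - 5)) + 139/(429*(y - 7)).
Integrate each term: A/(y−a) contributes A·log|y−a|.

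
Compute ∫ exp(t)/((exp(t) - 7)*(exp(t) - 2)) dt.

log(exp(t) - 7)/5 - log(exp(t) - 2)/5 + C

Let u = e^t, du = e^t dt.
The integral becomes ∫ du/((u-2)(u-7)); decompose into partial fractions.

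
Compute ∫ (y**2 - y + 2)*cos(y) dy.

y**2*sin(y) - y*sin(y) + 2*y*cos(y) - cos(y) + C

Use integration by parts with u = y**2 - y + 2, dv = cos(y) dy, so v = sin(y).
Apply parts 2 times (tabular method): alternate signs, differentiate u down to 0, integrate dv up.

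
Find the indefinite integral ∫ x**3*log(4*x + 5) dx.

Use integration by parts with u = log(4*x + 5), dv = x**3 dx.
Then du = 4/(4*x + 5) dx and v = x**4/4.

x**4*log(4*x + 5)/4 - x**4/16 + 5*x**3/48 - 25*x**2/128 + 125*x/256 - 625*log(4*x + 5)/1024 + C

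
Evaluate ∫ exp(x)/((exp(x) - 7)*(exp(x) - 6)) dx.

Let u = e^x, du = e^x dx.
The integral becomes ∫ du/((u-7)(u-6)); decompose into partial fractions.

log(exp(x) - 7) - log(exp(x) - 6) + C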